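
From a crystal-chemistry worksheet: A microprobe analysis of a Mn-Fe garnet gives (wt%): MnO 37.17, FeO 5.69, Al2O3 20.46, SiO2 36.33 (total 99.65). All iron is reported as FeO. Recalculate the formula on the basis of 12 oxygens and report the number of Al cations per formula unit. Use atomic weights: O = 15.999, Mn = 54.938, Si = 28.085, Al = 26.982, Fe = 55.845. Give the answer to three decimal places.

1.995 Al apfu

37.17 wt% MnO ÷ 70.937 g/mol = 0.52399 mol, giving 0.52399 Mn and 0.52399 O.
5.69 wt% FeO ÷ 71.844 g/mol = 0.07920 mol, giving 0.07920 Fe and 0.07920 O.
20.46 wt% Al2O3 ÷ 101.961 g/mol = 0.20066 mol, giving 0.40132 Al and 0.60198 O.
36.33 wt% SiO2 ÷ 60.083 g/mol = 0.60466 mol, giving 0.60466 Si and 1.20932 O.
Oxygen sums to 2.41449; scaling by 12/2.41449 = 4.96999 puts the formula on 12 O.
Al: 0.40132 × 4.96999 = 1.995 atoms per formula unit.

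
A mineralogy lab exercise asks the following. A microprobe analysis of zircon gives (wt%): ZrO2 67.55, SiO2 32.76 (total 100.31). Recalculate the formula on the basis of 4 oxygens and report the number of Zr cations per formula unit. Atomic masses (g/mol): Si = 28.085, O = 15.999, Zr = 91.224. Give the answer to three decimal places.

1.003 Zr apfu

ZrO2: 67.55/123.222 = 0.54820 mol → 0.54820 mol Zr, 1.09640 mol O.
SiO2: 32.76/60.083 = 0.54525 mol → 0.54525 mol Si, 1.09050 mol O.
Total oxygen = 2.18690 mol. Normalization factor = 4/2.18690 = 1.82907.
Zr per 4 O = 0.54820 × 1.82907 = 1.003.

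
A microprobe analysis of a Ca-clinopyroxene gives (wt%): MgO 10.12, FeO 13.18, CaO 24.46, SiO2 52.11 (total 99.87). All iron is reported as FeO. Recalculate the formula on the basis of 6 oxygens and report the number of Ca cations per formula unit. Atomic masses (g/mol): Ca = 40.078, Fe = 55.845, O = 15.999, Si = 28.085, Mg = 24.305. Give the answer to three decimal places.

MgO (M=40.304): mol = 0.25109; Mg = 0.25109, O = 0.25109.
FeO (M=71.844): mol = 0.18345; Fe = 0.18345, O = 0.18345.
CaO (M=56.077): mol = 0.43619; Ca = 0.43619, O = 0.43619.
SiO2 (M=60.083): mol = 0.86730; Si = 0.86730, O = 1.73460.
ΣO = 2.60533; factor = 6/ΣO = 2.30297.
Ca apfu = 0.43619 × 2.30297 = 1.005.

1.005 Ca apfu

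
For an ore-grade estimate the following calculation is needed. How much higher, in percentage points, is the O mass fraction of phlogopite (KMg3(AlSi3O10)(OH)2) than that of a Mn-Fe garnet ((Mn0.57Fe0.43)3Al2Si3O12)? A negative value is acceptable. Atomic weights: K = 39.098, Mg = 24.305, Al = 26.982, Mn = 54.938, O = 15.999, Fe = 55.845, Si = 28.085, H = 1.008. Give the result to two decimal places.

7.32 percentage points

O in KMg3(AlSi3O10)(OH)2: molar mass 417.254 g/mol; 12×15.999 = 191.988 g → 46.01 wt%.
O in (Mn0.57Fe0.43)3Al2Si3O12: molar mass 496.191 g/mol; 12×15.999 = 191.988 g → 38.69 wt%.
Difference = 46.01 − 38.69 = 7.32 percentage points.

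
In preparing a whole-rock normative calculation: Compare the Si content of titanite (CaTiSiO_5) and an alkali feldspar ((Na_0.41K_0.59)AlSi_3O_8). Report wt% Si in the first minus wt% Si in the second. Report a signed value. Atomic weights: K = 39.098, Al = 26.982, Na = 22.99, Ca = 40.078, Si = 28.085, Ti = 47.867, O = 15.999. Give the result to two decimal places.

Si in CaTiSiO_5: molar mass 196.025 g/mol; 1×28.085 = 28.085 g → 14.33 wt%.
Si in (Na_0.41K_0.59)AlSi_3O_8: molar mass 271.723 g/mol; 3×28.085 = 84.255 g → 31.01 wt%.
Difference = 14.33 − 31.01 = -16.68 percentage points.

-16.68 percentage points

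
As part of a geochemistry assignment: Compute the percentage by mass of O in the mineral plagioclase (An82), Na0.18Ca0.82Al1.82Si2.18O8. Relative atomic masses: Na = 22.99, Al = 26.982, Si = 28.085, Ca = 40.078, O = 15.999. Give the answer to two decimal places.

M(Na0.18Ca0.82Al1.82Si2.18O8) = 275.327 g/mol.
O contributes 8 × 15.999 = 127.992 g per mole.
127.992/275.327 = 0.4649 → 46.49%.

46.49 mass %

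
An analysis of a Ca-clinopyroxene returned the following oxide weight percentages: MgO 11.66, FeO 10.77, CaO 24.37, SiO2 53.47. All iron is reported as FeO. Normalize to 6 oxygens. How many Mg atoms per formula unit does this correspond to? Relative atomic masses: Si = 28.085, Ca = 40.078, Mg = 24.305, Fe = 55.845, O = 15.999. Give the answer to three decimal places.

0.654 Mg apfu

MgO (M=40.304): mol = 0.28930; Mg = 0.28930, O = 0.28930.
FeO (M=71.844): mol = 0.14991; Fe = 0.14991, O = 0.14991.
CaO (M=56.077): mol = 0.43458; Ca = 0.43458, O = 0.43458.
SiO2 (M=60.083): mol = 0.88994; Si = 0.88994, O = 1.77988.
ΣO = 2.65367; factor = 6/ΣO = 2.26102.
Mg apfu = 0.28930 × 2.26102 = 0.654.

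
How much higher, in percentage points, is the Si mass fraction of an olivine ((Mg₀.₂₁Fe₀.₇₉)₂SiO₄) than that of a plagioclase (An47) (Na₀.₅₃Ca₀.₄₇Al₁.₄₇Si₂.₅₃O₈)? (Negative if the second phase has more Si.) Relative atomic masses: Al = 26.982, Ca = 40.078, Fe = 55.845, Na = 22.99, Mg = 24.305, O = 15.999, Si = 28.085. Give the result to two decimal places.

M((Mg₀.₂₁Fe₀.₇₉)₂SiO₄) = 190.524 g/mol, so wt% Si = 28.085/190.524 × 100 = 14.74%.
M(Na₀.₅₃Ca₀.₄₇Al₁.₄₇Si₂.₅₃O₈) = 269.732 g/mol, so wt% Si = 71.055/269.732 × 100 = 26.34%.
14.74 − 26.34 = -11.60 pp.

-11.60 percentage points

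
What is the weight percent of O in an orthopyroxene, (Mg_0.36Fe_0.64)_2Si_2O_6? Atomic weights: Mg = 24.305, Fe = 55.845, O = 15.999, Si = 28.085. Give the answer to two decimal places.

39.81 mass %

Formula mass = 0.72·24.305 + 1.28·55.845 + 2·28.085 + 6·15.999 = 241.145 g/mol, of which 95.994 g is O.
So O makes up 95.994/241.145 = 0.3981 of the mass, i.e. 39.81%.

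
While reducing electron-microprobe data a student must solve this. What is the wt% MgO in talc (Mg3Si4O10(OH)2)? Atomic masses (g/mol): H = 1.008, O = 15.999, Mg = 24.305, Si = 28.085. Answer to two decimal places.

Molar mass of Mg3Si4O10(OH)2 = 3·24.305 + 4·28.085 + 12·15.999 + 2·1.008 = 379.259 g/mol.
Each formula unit contains 3 Mg, equivalent to 3/1 = 3.0000 mol MgO.
M(MgO) = 1×24.305 + 1×15.999 = 40.304 g/mol.
Mass of MgO per formula unit = 3.0000 × 40.304 = 120.912 g.
MgO wt% = 120.912 / 379.259 × 100 = 31.88%.

31.88 wt%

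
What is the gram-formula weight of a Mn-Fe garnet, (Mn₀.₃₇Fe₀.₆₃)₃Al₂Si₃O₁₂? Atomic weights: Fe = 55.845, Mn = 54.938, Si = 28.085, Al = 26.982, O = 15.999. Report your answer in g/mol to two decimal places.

M = 1.11·54.938 + 1.89·55.845 + 2·26.982 + 3·28.085 + 12·15.999

496.74 g/mol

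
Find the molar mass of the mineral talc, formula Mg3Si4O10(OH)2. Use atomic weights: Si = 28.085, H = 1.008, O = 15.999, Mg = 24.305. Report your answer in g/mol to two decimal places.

Mg: 3 × 24.305 = 72.9150
Si: 4 × 28.085 = 112.3400
O: 12 × 15.999 = 191.9880
H: 2 × 1.008 = 2.0160
Summing the contributions gives the formula mass.

379.26 g/mol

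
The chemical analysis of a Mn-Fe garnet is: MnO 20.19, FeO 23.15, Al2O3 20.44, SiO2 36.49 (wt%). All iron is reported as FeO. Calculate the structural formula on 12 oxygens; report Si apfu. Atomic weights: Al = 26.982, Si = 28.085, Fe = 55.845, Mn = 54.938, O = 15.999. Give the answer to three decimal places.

20.19 wt% MnO ÷ 70.937 g/mol = 0.28462 mol, giving 0.28462 Mn and 0.28462 O.
23.15 wt% FeO ÷ 71.844 g/mol = 0.32223 mol, giving 0.32223 Fe and 0.32223 O.
20.44 wt% Al2O3 ÷ 101.961 g/mol = 0.20047 mol, giving 0.40094 Al and 0.60141 O.
36.49 wt% SiO2 ÷ 60.083 g/mol = 0.60733 mol, giving 0.60733 Si and 1.21466 O.
Oxygen sums to 2.42292; scaling by 12/2.42292 = 4.95270 puts the formula on 12 O.
Si: 0.60733 × 4.95270 = 3.008 atoms per formula unit.

3.008 Si apfu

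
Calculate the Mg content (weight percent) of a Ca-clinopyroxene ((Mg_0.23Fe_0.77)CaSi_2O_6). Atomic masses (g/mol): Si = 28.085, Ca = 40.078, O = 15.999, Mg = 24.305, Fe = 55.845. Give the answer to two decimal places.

M((Mg_0.23Fe_0.77)CaSi_2O_6) = 240.833 g/mol.
Mg contributes 0.23 × 24.305 = 5.590 g per mole.
5.590/240.833 = 0.0232 → 2.32%.

2.32 weight percent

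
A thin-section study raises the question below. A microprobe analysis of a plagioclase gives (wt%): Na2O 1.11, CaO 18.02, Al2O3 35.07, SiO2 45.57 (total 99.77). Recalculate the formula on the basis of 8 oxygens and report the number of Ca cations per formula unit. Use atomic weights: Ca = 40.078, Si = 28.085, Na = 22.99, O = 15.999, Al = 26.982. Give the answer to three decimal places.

0.890 Ca apfu

Na2O (M=61.979): mol = 0.01791; Na = 0.03582, O = 0.01791.
CaO (M=56.077): mol = 0.32134; Ca = 0.32134, O = 0.32134.
Al2O3 (M=101.961): mol = 0.34396; Al = 0.68792, O = 1.03188.
SiO2 (M=60.083): mol = 0.75845; Si = 0.75845, O = 1.51690.
ΣO = 2.88803; factor = 8/ΣO = 2.77005.
Ca apfu = 0.32134 × 2.77005 = 0.890.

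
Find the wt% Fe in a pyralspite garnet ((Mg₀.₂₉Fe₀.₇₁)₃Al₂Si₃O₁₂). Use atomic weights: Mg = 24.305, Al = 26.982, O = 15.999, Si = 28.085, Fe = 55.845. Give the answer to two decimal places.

Molar mass of (Mg₀.₂₉Fe₀.₇₁)₃Al₂Si₃O₁₂: 0.87×24.305 + 2.13×55.845 + 2×26.982 + 3×28.085 + 12×15.999 = 470.302 g/mol.
Mass of Fe per formula unit: 2.13 × 55.845 = 118.950 g.
Weight fraction Fe = 118.950 / 470.302 = 0.2529.

25.29 mass %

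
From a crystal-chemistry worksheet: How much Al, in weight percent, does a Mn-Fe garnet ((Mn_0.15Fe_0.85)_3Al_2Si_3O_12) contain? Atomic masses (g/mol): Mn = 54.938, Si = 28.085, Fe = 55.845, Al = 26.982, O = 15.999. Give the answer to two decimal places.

Formula mass = 0.45×54.938 + 2.55×55.845 + 2×26.982 + 3×28.085 + 12×15.999 = 497.334 g/mol, of which 53.964 g is Al.
So Al makes up 53.964/497.334 = 0.1085 of the mass, i.e. 10.85%.

10.85 weight percent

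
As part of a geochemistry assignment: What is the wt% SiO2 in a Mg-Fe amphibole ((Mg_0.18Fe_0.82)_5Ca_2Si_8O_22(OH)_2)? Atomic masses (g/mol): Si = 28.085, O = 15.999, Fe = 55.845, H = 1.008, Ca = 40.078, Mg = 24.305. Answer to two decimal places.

51.04 wt%

M((Mg_0.18Fe_0.82)_5Ca_2Si_8O_22(OH)_2) = 941.667 g/mol; M(SiO2) = 60.083 g/mol.
Moles SiO2 per formula unit = 8 Si ÷ 1 = 8.0000.
SiO2 fraction = (8.0000 × 60.083) / 941.667 = 480.664/941.667 = 0.5104.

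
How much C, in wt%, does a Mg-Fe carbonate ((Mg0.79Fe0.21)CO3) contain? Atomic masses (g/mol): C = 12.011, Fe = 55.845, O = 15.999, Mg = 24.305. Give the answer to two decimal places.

13.21 wt%

M((Mg0.79Fe0.21)CO3) = 90.936 g/mol.
C contributes 1 × 12.011 = 12.011 g per mole.
12.011/90.936 = 0.1321 → 13.21%.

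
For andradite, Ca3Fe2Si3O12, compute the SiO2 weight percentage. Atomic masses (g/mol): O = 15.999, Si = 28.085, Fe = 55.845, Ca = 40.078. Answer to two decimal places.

Molar mass of Ca3Fe2Si3O12 = 3·40.078 + 2·55.845 + 3·28.085 + 12·15.999 = 508.167 g/mol.
Each formula unit contains 3 Si, equivalent to 3/1 = 3.0000 mol SiO2.
M(SiO2) = 1×28.085 + 2×15.999 = 60.083 g/mol.
Mass of SiO2 per formula unit = 3.0000 × 60.083 = 180.249 g.
SiO2 wt% = 180.249 / 508.167 × 100 = 35.47%.

35.47 wt%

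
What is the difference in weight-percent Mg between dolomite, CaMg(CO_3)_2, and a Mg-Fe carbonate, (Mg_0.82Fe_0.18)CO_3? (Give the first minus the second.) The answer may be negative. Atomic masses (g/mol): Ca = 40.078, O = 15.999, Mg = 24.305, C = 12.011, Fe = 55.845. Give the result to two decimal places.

-8.97 percentage points

Mg in CaMg(CO_3)_2: molar mass 184.399 g/mol; 1×24.305 = 24.305 g → 13.18 wt%.
Mg in (Mg_0.82Fe_0.18)CO_3: molar mass 89.990 g/mol; 0.82×24.305 = 19.930 g → 22.15 wt%.
Difference = 13.18 − 22.15 = -8.97 percentage points.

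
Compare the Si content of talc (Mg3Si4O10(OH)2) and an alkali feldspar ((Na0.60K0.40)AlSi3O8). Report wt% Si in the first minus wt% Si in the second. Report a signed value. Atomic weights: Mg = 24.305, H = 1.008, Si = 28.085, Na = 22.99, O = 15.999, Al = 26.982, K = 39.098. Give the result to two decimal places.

-1.74 percentage points

Si in Mg3Si4O10(OH)2: molar mass 379.259 g/mol; 4×28.085 = 112.340 g → 29.62 wt%.
Si in (Na0.60K0.40)AlSi3O8: molar mass 268.662 g/mol; 3×28.085 = 84.255 g → 31.36 wt%.
Difference = 29.62 − 31.36 = -1.74 percentage points.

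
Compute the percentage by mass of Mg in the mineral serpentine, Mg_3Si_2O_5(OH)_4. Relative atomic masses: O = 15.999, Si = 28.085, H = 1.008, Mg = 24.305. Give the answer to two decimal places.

26.31 wt%

M(Mg_3Si_2O_5(OH)_4) = 277.108 g/mol.
Mg contributes 3 × 24.305 = 72.915 g per mole.
72.915/277.108 = 0.2631 → 26.31%.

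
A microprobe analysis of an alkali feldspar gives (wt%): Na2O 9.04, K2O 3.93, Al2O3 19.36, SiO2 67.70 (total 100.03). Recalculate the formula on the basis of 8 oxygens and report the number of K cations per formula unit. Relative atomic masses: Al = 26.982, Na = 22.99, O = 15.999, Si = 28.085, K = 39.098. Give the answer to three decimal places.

0.222 K apfu

Na2O: 9.04/61.979 = 0.14586 mol → 0.29172 mol Na, 0.14586 mol O.
K2O: 3.93/94.195 = 0.04172 mol → 0.08344 mol K, 0.04172 mol O.
Al2O3: 19.36/101.961 = 0.18988 mol → 0.37976 mol Al, 0.56964 mol O.
SiO2: 67.70/60.083 = 1.12677 mol → 1.12677 mol Si, 2.25354 mol O.
Total oxygen = 3.01076 mol. Normalization factor = 8/3.01076 = 2.65714.
K per 8 O = 0.08344 × 2.65714 = 0.222.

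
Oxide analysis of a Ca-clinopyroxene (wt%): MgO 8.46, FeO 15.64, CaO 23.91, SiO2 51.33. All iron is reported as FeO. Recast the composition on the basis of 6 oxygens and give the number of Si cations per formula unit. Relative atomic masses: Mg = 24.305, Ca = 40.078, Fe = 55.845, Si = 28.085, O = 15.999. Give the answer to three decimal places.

8.46 wt% MgO ÷ 40.304 g/mol = 0.20990 mol, giving 0.20990 Mg and 0.20990 O.
15.64 wt% FeO ÷ 71.844 g/mol = 0.21769 mol, giving 0.21769 Fe and 0.21769 O.
23.91 wt% CaO ÷ 56.077 g/mol = 0.42638 mol, giving 0.42638 Ca and 0.42638 O.
51.33 wt% SiO2 ÷ 60.083 g/mol = 0.85432 mol, giving 0.85432 Si and 1.70864 O.
Oxygen sums to 2.56261; scaling by 6/2.56261 = 2.34136 puts the formula on 6 O.
Si: 0.85432 × 2.34136 = 2.000 atoms per formula unit.

2.000 Si apfu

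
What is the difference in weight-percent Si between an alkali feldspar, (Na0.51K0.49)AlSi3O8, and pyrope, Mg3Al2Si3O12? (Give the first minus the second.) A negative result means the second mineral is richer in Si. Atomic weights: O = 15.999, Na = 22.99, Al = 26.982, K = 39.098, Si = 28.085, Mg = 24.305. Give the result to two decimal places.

10.29 percentage points

M((Na0.51K0.49)AlSi3O8) = 270.112 g/mol, so wt% Si = 84.255/270.112 × 100 = 31.19%.
M(Mg3Al2Si3O12) = 403.122 g/mol, so wt% Si = 84.255/403.122 × 100 = 20.90%.
31.19 − 20.90 = 10.29 pp.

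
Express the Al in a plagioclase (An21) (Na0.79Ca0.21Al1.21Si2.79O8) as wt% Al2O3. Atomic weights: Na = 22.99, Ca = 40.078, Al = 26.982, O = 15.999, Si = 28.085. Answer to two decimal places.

Formula mass = 265.576 g/mol.
1.21 Al → 0.6050 mol Al2O3 per formula unit; M(Al2O3) = 101.961, so Al2O3 mass = 61.686 g.
61.686/265.576 × 100 = 23.23 wt%.

23.23 wt%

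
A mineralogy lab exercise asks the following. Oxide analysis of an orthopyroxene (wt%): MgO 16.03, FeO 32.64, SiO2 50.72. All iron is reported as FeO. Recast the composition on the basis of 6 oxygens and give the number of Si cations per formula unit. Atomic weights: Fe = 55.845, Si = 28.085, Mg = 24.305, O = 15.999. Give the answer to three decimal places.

MgO: 16.03/40.304 = 0.39773 mol → 0.39773 mol Mg, 0.39773 mol O.
FeO: 32.64/71.844 = 0.45432 mol → 0.45432 mol Fe, 0.45432 mol O.
SiO2: 50.72/60.083 = 0.84417 mol → 0.84417 mol Si, 1.68834 mol O.
Total oxygen = 2.54039 mol. Normalization factor = 6/2.54039 = 2.36184.
Si per 6 O = 0.84417 × 2.36184 = 1.994.

1.994 Si apfu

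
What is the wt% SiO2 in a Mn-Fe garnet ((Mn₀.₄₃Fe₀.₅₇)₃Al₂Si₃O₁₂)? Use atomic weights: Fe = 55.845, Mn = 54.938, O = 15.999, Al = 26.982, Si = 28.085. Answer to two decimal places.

Molar mass of (Mn₀.₄₃Fe₀.₅₇)₃Al₂Si₃O₁₂ = 1.29*54.938 + 1.71*55.845 + 2*26.982 + 3*28.085 + 12*15.999 = 496.572 g/mol.
Each formula unit contains 3 Si, equivalent to 3/1 = 3.0000 mol SiO2.
M(SiO2) = 1×28.085 + 2×15.999 = 60.083 g/mol.
Mass of SiO2 per formula unit = 3.0000 × 60.083 = 180.249 g.
SiO2 wt% = 180.249 / 496.572 × 100 = 36.30%.

36.30 wt%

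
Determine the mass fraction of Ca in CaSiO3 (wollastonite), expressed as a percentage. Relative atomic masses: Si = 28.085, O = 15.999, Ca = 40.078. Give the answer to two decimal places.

Formula mass = 1×40.078 + 1×28.085 + 3×15.999 = 116.160 g/mol, of which 40.078 g is Ca.
So Ca makes up 40.078/116.160 = 0.3450 of the mass, i.e. 34.50%.

34.50 weight percent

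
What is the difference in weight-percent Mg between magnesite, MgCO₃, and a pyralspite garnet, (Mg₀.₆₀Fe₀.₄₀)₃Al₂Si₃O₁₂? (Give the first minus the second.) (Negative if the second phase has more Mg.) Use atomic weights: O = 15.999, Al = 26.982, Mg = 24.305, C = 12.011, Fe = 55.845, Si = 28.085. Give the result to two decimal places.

M(MgCO₃) = 84.313 g/mol, so wt% Mg = 24.305/84.313 × 100 = 28.83%.
M((Mg₀.₆₀Fe₀.₄₀)₃Al₂Si₃O₁₂) = 440.970 g/mol, so wt% Mg = 43.749/440.970 × 100 = 9.92%.
28.83 − 9.92 = 18.91 pp.

18.91 percentage points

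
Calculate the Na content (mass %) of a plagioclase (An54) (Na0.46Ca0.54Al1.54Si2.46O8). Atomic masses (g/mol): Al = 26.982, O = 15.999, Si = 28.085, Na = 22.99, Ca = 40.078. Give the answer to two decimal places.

3.90 mass %

Molar mass of Na0.46Ca0.54Al1.54Si2.46O8: 0.46×22.99 + 0.54×40.078 + 1.54×26.982 + 2.46×28.085 + 8×15.999 = 270.851 g/mol.
Mass of Na per formula unit: 0.46 × 22.99 = 10.575 g.
Weight fraction Na = 10.575 / 270.851 = 0.0390.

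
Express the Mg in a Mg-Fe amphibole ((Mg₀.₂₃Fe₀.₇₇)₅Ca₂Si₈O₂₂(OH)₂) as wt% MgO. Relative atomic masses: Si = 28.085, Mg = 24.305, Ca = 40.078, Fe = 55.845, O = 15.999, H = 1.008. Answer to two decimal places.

4.96 wt%

M((Mg₀.₂₃Fe₀.₇₇)₅Ca₂Si₈O₂₂(OH)₂) = 933.782 g/mol; M(MgO) = 40.304 g/mol.
Moles MgO per formula unit = 1.15 Mg ÷ 1 = 1.1500.
MgO fraction = (1.1500 × 40.304) / 933.782 = 46.350/933.782 = 0.0496.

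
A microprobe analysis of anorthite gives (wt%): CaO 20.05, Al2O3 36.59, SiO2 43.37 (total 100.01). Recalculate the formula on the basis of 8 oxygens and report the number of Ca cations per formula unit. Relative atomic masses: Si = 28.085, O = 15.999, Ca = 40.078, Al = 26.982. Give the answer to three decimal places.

CaO (M=56.077): mol = 0.35754; Ca = 0.35754, O = 0.35754.
Al2O3 (M=101.961): mol = 0.35886; Al = 0.71772, O = 1.07658.
SiO2 (M=60.083): mol = 0.72183; Si = 0.72183, O = 1.44366.
ΣO = 2.87778; factor = 8/ΣO = 2.77992.
Ca apfu = 0.35754 × 2.77992 = 0.994.

0.994 Ca apfu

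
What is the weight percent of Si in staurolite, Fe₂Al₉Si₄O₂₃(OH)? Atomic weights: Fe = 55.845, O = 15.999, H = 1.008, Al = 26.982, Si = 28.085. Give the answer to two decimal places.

Molar mass of Fe₂Al₉Si₄O₂₃(OH): 2×55.845 + 9×26.982 + 4×28.085 + 24×15.999 + 1×1.008 = 851.852 g/mol.
Mass of Si per formula unit: 4 × 28.085 = 112.340 g.
Weight fraction Si = 112.340 / 851.852 = 0.1319.

13.19 wt%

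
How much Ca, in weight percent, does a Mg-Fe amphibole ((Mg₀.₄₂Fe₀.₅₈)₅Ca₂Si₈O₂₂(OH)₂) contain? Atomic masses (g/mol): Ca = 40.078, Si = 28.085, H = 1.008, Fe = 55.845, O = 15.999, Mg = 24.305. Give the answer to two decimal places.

Molar mass of (Mg₀.₄₂Fe₀.₅₈)₅Ca₂Si₈O₂₂(OH)₂: 2.10×24.305 + 2.90×55.845 + 2×40.078 + 8×28.085 + 24×15.999 + 2×1.008 = 903.819 g/mol.
Mass of Ca per formula unit: 2 × 40.078 = 80.156 g.
Weight fraction Ca = 80.156 / 903.819 = 0.0887.

8.87 weight percent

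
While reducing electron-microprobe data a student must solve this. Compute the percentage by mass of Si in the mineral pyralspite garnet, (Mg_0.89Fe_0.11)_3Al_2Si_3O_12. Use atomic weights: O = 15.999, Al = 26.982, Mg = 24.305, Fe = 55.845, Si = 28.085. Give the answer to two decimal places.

20.37 wt%

Formula mass = 2.67*24.305 + 0.33*55.845 + 2*26.982 + 3*28.085 + 12*15.999 = 413.530 g/mol, of which 84.255 g is Si.
So Si makes up 84.255/413.530 = 0.2037 of the mass, i.e. 20.37%.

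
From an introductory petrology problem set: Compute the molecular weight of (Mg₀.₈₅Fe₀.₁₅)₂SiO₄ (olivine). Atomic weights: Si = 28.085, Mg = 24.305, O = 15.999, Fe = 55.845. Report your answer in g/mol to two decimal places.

150.15 g/mol

The formula mass is the sum 1.70(24.305) + 0.30(55.845) + 1(28.085) + 4(15.999).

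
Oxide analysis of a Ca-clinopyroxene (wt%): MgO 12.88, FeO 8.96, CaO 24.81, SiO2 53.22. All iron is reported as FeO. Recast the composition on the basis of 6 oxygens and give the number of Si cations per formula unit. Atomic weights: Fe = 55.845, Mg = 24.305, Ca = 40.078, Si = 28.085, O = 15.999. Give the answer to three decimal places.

1.999 Si apfu

MgO (M=40.304): mol = 0.31957; Mg = 0.31957, O = 0.31957.
FeO (M=71.844): mol = 0.12471; Fe = 0.12471, O = 0.12471.
CaO (M=56.077): mol = 0.44243; Ca = 0.44243, O = 0.44243.
SiO2 (M=60.083): mol = 0.88577; Si = 0.88577, O = 1.77154.
ΣO = 2.65825; factor = 6/ΣO = 2.25712.
Si apfu = 0.88577 × 2.25712 = 1.999.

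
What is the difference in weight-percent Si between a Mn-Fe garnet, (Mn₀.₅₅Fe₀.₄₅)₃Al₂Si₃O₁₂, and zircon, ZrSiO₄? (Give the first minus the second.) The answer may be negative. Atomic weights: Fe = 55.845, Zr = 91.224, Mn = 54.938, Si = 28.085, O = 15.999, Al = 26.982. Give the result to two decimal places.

Si in (Mn₀.₅₅Fe₀.₄₅)₃Al₂Si₃O₁₂: molar mass 496.245 g/mol; 3×28.085 = 84.255 g → 16.98 wt%.
Si in ZrSiO₄: molar mass 183.305 g/mol; 1×28.085 = 28.085 g → 15.32 wt%.
Difference = 16.98 − 15.32 = 1.66 percentage points.

1.66 percentage points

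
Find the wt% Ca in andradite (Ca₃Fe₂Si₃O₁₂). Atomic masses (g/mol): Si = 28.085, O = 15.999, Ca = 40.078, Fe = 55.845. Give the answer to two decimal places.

Molar mass of Ca₃Fe₂Si₃O₁₂: 3×40.078 + 2×55.845 + 3×28.085 + 12×15.999 = 508.167 g/mol.
Mass of Ca per formula unit: 3 × 40.078 = 120.234 g.
Weight fraction Ca = 120.234 / 508.167 = 0.2366.

23.66 mass %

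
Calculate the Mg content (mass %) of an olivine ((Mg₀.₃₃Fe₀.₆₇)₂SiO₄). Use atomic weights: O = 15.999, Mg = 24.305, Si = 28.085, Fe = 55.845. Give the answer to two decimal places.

Formula mass = 0.66·24.305 + 1.34·55.845 + 1·28.085 + 4·15.999 = 182.955 g/mol, of which 16.041 g is Mg.
So Mg makes up 16.041/182.955 = 0.0877 of the mass, i.e. 8.77%.

8.77 mass %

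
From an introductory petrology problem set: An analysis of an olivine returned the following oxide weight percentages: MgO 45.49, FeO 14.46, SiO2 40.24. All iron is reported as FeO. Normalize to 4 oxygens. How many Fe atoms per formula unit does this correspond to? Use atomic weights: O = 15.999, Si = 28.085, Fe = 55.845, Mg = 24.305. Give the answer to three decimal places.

MgO (M=40.304): mol = 1.12867; Mg = 1.12867, O = 1.12867.
FeO (M=71.844): mol = 0.20127; Fe = 0.20127, O = 0.20127.
SiO2 (M=60.083): mol = 0.66974; Si = 0.66974, O = 1.33948.
ΣO = 2.66942; factor = 4/ΣO = 1.49845.
Fe apfu = 0.20127 × 1.49845 = 0.302.

0.302 Fe apfu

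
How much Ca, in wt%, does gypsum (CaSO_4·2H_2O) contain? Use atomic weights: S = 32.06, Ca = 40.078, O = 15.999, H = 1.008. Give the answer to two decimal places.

23.28 wt%

Molar mass of CaSO_4·2H_2O: 1*40.078 + 1*32.06 + 6*15.999 + 4*1.008 = 172.164 g/mol.
Mass of Ca per formula unit: 1 × 40.078 = 40.078 g.
Weight fraction Ca = 40.078 / 172.164 = 0.2328.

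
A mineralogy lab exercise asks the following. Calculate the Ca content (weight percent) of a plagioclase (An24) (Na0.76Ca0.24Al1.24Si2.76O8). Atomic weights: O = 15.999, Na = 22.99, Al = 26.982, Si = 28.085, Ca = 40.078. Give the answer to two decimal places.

Formula mass = 0.76×22.99 + 0.24×40.078 + 1.24×26.982 + 2.76×28.085 + 8×15.999 = 266.055 g/mol, of which 9.619 g is Ca.
So Ca makes up 9.619/266.055 = 0.0362 of the mass, i.e. 3.62%.

3.62 weight percent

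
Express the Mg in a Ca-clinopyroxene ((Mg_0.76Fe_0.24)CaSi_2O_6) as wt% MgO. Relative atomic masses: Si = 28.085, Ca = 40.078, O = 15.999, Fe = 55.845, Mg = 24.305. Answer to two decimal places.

Formula mass = 224.117 g/mol.
0.76 Mg → 0.7600 mol MgO per formula unit; M(MgO) = 40.304, so MgO mass = 30.631 g.
30.631/224.117 × 100 = 13.67 wt%.

13.67 wt%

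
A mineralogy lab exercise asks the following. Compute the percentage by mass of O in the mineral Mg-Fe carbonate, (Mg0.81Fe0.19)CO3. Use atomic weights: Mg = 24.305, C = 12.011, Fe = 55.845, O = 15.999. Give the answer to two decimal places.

53.15 mass %

M((Mg0.81Fe0.19)CO3) = 90.306 g/mol.
O contributes 3 × 15.999 = 47.997 g per mole.
47.997/90.306 = 0.5315 → 53.15%.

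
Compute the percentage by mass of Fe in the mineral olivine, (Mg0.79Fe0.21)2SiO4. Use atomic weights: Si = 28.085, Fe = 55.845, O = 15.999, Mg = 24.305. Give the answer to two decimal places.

15.24 mass %

Molar mass of (Mg0.79Fe0.21)2SiO4: 1.58*24.305 + 0.42*55.845 + 1*28.085 + 4*15.999 = 153.938 g/mol.
Mass of Fe per formula unit: 0.42 × 55.845 = 23.455 g.
Weight fraction Fe = 23.455 / 153.938 = 0.1524.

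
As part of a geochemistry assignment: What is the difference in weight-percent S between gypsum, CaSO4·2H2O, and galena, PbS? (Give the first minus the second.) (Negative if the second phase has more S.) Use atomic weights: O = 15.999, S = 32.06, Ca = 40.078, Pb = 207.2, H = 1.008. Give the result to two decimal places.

M(CaSO4·2H2O) = 172.164 g/mol, so wt% S = 32.060/172.164 × 100 = 18.62%.
M(PbS) = 239.260 g/mol, so wt% S = 32.060/239.260 × 100 = 13.40%.
18.62 − 13.40 = 5.22 pp.

5.22 percentage points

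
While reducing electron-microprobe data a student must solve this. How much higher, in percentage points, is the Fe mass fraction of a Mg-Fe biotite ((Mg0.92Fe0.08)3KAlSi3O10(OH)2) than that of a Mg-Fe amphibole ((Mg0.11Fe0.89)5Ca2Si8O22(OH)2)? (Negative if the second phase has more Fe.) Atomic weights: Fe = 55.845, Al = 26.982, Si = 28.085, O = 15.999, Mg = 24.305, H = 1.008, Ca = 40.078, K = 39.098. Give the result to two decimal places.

-22.93 percentage points

Fe in (Mg0.92Fe0.08)3KAlSi3O10(OH)2: molar mass 424.824 g/mol; 0.24×55.845 = 13.403 g → 3.15 wt%.
Fe in (Mg0.11Fe0.89)5Ca2Si8O22(OH)2: molar mass 952.706 g/mol; 4.45×55.845 = 248.510 g → 26.08 wt%.
Difference = 3.15 − 26.08 = -22.93 percentage points.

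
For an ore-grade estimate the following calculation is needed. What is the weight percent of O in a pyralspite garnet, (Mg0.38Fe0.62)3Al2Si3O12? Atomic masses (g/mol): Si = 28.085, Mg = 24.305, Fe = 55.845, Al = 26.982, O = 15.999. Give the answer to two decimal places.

41.58 weight percent

M((Mg0.38Fe0.62)3Al2Si3O12) = 461.786 g/mol.
O contributes 12 × 15.999 = 191.988 g per mole.
191.988/461.786 = 0.4158 → 41.58%.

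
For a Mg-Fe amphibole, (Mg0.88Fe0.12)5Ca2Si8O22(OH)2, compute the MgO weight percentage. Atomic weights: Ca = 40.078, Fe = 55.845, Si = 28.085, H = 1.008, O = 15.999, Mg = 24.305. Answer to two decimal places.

M((Mg0.88Fe0.12)5Ca2Si8O22(OH)2) = 831.277 g/mol; M(MgO) = 40.304 g/mol.
Moles MgO per formula unit = 4.40 Mg ÷ 1 = 4.4000.
MgO fraction = (4.4000 × 40.304) / 831.277 = 177.338/831.277 = 0.2133.

21.33 wt%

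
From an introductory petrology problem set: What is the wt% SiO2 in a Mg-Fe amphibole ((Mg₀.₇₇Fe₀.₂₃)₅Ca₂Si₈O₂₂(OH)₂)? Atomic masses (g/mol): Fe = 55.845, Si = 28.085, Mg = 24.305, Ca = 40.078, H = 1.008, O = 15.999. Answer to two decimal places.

56.64 wt%

M((Mg₀.₇₇Fe₀.₂₃)₅Ca₂Si₈O₂₂(OH)₂) = 848.624 g/mol; M(SiO2) = 60.083 g/mol.
Moles SiO2 per formula unit = 8 Si ÷ 1 = 8.0000.
SiO2 fraction = (8.0000 × 60.083) / 848.624 = 480.664/848.624 = 0.5664.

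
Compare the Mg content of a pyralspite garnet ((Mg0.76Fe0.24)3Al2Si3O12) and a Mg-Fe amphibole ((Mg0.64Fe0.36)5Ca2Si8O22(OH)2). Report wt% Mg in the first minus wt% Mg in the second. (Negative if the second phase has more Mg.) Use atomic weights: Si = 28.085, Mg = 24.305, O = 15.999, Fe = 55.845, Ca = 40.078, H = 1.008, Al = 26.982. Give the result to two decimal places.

M((Mg0.76Fe0.24)3Al2Si3O12) = 425.831 g/mol, so wt% Mg = 55.415/425.831 × 100 = 13.01%.
M((Mg0.64Fe0.36)5Ca2Si8O22(OH)2) = 869.125 g/mol, so wt% Mg = 77.776/869.125 × 100 = 8.95%.
13.01 − 8.95 = 4.06 pp.

4.06 percentage points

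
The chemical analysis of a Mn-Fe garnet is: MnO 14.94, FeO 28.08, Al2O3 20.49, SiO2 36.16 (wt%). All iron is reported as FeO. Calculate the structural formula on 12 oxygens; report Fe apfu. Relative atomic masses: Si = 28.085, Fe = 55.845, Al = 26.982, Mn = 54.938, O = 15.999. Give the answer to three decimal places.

1.948 Fe apfu

MnO (M=70.937): mol = 0.21061; Mn = 0.21061, O = 0.21061.
FeO (M=71.844): mol = 0.39085; Fe = 0.39085, O = 0.39085.
Al2O3 (M=101.961): mol = 0.20096; Al = 0.40192, O = 0.60288.
SiO2 (M=60.083): mol = 0.60183; Si = 0.60183, O = 1.20366.
ΣO = 2.40800; factor = 12/ΣO = 4.98339.
Fe apfu = 0.39085 × 4.98339 = 1.948.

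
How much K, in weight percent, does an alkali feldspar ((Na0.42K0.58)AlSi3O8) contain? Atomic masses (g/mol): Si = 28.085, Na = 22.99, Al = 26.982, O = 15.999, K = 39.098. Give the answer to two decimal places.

M((Na0.42K0.58)AlSi3O8) = 271.562 g/mol.
K contributes 0.58 × 39.098 = 22.677 g per mole.
22.677/271.562 = 0.0835 → 8.35%.

8.35 weight percent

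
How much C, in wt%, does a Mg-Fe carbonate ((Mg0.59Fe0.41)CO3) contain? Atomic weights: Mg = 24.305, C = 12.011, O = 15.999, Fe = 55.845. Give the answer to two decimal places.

12.35 wt%

Molar mass of (Mg0.59Fe0.41)CO3: 0.59·24.305 + 0.41·55.845 + 1·12.011 + 3·15.999 = 97.244 g/mol.
Mass of C per formula unit: 1 × 12.011 = 12.011 g.
Weight fraction C = 12.011 / 97.244 = 0.1235.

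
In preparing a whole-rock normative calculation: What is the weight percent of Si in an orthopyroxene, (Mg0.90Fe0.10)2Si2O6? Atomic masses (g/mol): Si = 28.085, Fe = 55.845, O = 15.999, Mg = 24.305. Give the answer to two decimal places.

Molar mass of (Mg0.90Fe0.10)2Si2O6: 1.80·24.305 + 0.20·55.845 + 2·28.085 + 6·15.999 = 207.082 g/mol.
Mass of Si per formula unit: 2 × 28.085 = 56.170 g.
Weight fraction Si = 56.170 / 207.082 = 0.2712.

27.12 mass %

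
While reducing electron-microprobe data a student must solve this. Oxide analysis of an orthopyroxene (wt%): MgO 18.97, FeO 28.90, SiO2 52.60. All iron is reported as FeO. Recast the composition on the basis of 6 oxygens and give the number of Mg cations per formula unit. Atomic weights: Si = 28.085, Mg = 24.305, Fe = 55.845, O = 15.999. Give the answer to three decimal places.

MgO: 18.97/40.304 = 0.47067 mol → 0.47067 mol Mg, 0.47067 mol O.
FeO: 28.90/71.844 = 0.40226 mol → 0.40226 mol Fe, 0.40226 mol O.
SiO2: 52.60/60.083 = 0.87546 mol → 0.87546 mol Si, 1.75092 mol O.
Total oxygen = 2.62385 mol. Normalization factor = 6/2.62385 = 2.28672.
Mg per 6 O = 0.47067 × 2.28672 = 1.076.

1.076 Mg apfu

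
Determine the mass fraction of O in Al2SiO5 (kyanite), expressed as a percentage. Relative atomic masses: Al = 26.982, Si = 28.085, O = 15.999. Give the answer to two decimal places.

M(Al2SiO5) = 162.044 g/mol.
O contributes 5 × 15.999 = 79.995 g per mole.
79.995/162.044 = 0.4937 → 49.37%.

49.37 wt%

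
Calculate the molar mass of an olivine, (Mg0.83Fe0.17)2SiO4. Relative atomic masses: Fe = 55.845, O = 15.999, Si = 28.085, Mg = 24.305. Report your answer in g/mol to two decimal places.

The formula mass is the sum 1.66(24.305) + 0.34(55.845) + 1(28.085) + 4(15.999).

151.41 g/mol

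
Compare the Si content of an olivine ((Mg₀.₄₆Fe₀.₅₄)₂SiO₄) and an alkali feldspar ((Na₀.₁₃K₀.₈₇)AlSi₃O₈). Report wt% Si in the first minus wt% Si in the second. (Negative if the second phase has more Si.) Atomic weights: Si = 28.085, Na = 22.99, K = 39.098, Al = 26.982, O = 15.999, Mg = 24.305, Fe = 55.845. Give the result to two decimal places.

-14.43 percentage points

M((Mg₀.₄₆Fe₀.₅₄)₂SiO₄) = 174.754 g/mol, so wt% Si = 28.085/174.754 × 100 = 16.07%.
M((Na₀.₁₃K₀.₈₇)AlSi₃O₈) = 276.233 g/mol, so wt% Si = 84.255/276.233 × 100 = 30.50%.
16.07 − 30.50 = -14.43 pp.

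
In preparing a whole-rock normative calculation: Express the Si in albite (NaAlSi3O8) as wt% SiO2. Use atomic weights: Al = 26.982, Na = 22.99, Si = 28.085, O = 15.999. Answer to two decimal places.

M(NaAlSi3O8) = 262.219 g/mol; M(SiO2) = 60.083 g/mol.
Moles SiO2 per formula unit = 3 Si ÷ 1 = 3.0000.
SiO2 fraction = (3.0000 × 60.083) / 262.219 = 180.249/262.219 = 0.6874.

68.74 wt%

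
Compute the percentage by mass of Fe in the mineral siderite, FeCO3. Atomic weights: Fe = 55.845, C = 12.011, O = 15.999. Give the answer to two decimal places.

48.20 wt%

Formula mass = 1×55.845 + 1×12.011 + 3×15.999 = 115.853 g/mol, of which 55.845 g is Fe.
So Fe makes up 55.845/115.853 = 0.4820 of the mass, i.e. 48.20%.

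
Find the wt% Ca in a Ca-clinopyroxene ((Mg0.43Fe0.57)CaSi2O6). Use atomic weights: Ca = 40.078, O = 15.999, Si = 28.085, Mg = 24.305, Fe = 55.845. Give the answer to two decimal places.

Molar mass of (Mg0.43Fe0.57)CaSi2O6: 0.43*24.305 + 0.57*55.845 + 1*40.078 + 2*28.085 + 6*15.999 = 234.525 g/mol.
Mass of Ca per formula unit: 1 × 40.078 = 40.078 g.
Weight fraction Ca = 40.078 / 234.525 = 0.1709.

17.09 mass %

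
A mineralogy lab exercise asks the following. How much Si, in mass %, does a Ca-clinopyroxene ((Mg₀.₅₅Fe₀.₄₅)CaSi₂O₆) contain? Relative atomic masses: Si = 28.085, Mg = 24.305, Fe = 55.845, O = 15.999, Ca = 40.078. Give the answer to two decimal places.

24.34 mass %

Molar mass of (Mg₀.₅₅Fe₀.₄₅)CaSi₂O₆: 0.55*24.305 + 0.45*55.845 + 1*40.078 + 2*28.085 + 6*15.999 = 230.740 g/mol.
Mass of Si per formula unit: 2 × 28.085 = 56.170 g.
Weight fraction Si = 56.170 / 230.740 = 0.2434.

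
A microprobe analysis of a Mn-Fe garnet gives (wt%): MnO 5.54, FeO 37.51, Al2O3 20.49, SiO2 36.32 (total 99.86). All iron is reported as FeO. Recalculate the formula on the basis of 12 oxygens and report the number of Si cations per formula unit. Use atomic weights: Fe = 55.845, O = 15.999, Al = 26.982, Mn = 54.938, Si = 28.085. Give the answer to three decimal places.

MnO: 5.54/70.937 = 0.07810 mol → 0.07810 mol Mn, 0.07810 mol O.
FeO: 37.51/71.844 = 0.52210 mol → 0.52210 mol Fe, 0.52210 mol O.
Al2O3: 20.49/101.961 = 0.20096 mol → 0.40192 mol Al, 0.60288 mol O.
SiO2: 36.32/60.083 = 0.60450 mol → 0.60450 mol Si, 1.20900 mol O.
Total oxygen = 2.41208 mol. Normalization factor = 12/2.41208 = 4.97496.
Si per 12 O = 0.60450 × 4.97496 = 3.007.

3.007 Si apfu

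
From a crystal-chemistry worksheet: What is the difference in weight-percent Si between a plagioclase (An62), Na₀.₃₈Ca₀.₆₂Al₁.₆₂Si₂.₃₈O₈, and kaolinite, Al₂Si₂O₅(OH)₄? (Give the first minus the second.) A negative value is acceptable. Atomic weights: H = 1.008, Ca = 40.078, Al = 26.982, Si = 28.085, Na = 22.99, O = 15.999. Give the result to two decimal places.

2.80 percentage points

First mineral: 66.842 g Si in 272.130 g formula = 24.56 wt% Si.
Second mineral: 56.170 g Si in 258.157 g formula = 21.76 wt% Si.
24.56% − 21.76% gives a difference of 2.80 percentage points.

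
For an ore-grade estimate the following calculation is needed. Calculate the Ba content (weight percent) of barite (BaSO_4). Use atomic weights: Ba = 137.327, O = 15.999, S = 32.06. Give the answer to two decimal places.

Formula mass = 1·137.327 + 1·32.06 + 4·15.999 = 233.383 g/mol, of which 137.327 g is Ba.
So Ba makes up 137.327/233.383 = 0.5884 of the mass, i.e. 58.84%.

58.84 weight percent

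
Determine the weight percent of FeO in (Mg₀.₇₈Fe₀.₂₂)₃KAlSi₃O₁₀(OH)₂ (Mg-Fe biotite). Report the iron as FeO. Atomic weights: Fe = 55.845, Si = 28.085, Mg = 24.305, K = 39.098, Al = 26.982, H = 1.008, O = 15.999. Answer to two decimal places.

10.82 wt%

Molar mass of (Mg₀.₇₈Fe₀.₂₂)₃KAlSi₃O₁₀(OH)₂ = 2.34×24.305 + 0.66×55.845 + 1×39.098 + 1×26.982 + 3×28.085 + 12×15.999 + 2×1.008 = 438.070 g/mol.
Each formula unit contains 0.66 Fe, equivalent to 0.66/1 = 0.6600 mol FeO.
M(FeO) = 1×55.845 + 1×15.999 = 71.844 g/mol.
Mass of FeO per formula unit = 0.6600 × 71.844 = 47.417 g.
FeO wt% = 47.417 / 438.070 × 100 = 10.82%.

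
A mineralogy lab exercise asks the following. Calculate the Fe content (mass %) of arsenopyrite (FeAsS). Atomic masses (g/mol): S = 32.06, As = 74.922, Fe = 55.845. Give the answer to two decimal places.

34.30 mass %

Formula mass = 1×55.845 + 1×74.922 + 1×32.06 = 162.827 g/mol, of which 55.845 g is Fe.
So Fe makes up 55.845/162.827 = 0.3430 of the mass, i.e. 34.30%.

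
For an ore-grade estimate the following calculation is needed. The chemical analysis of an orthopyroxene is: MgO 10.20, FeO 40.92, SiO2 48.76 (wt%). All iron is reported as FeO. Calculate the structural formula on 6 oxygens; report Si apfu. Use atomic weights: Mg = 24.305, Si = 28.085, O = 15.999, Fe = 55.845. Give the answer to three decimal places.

MgO: 10.20/40.304 = 0.25308 mol → 0.25308 mol Mg, 0.25308 mol O.
FeO: 40.92/71.844 = 0.56957 mol → 0.56957 mol Fe, 0.56957 mol O.
SiO2: 48.76/60.083 = 0.81154 mol → 0.81154 mol Si, 1.62308 mol O.
Total oxygen = 2.44573 mol. Normalization factor = 6/2.44573 = 2.45326.
Si per 6 O = 0.81154 × 2.45326 = 1.991.

1.991 Si apfu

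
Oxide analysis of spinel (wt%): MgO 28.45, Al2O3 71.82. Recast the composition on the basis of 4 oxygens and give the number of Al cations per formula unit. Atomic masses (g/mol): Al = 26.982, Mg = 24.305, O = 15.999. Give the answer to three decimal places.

1.999 Al apfu

MgO (M=40.304): mol = 0.70589; Mg = 0.70589, O = 0.70589.
Al2O3 (M=101.961): mol = 0.70439; Al = 1.40878, O = 2.11317.
ΣO = 2.81906; factor = 4/ΣO = 1.41891.
Al apfu = 1.40878 × 1.41891 = 1.999.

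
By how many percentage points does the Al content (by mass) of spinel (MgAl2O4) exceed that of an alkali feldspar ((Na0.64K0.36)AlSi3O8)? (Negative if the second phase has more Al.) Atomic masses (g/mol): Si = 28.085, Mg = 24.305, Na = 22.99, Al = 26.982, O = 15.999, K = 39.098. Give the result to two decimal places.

First mineral: 53.964 g Al in 142.265 g formula = 37.93 wt% Al.
Second mineral: 26.982 g Al in 268.018 g formula = 10.07 wt% Al.
37.93% − 10.07% gives a difference of 27.86 percentage points.

27.86 percentage points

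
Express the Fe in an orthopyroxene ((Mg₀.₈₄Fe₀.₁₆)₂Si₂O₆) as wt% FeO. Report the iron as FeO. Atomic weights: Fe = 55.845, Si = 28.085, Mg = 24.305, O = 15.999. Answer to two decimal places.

10.90 wt%

Formula mass = 210.867 g/mol.
0.32 Fe → 0.3200 mol FeO per formula unit; M(FeO) = 71.844, so FeO mass = 22.990 g.
22.990/210.867 × 100 = 10.90 wt%.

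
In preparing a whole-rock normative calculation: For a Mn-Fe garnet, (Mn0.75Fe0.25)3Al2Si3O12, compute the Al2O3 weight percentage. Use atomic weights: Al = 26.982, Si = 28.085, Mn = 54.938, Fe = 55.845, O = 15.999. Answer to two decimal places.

Formula mass = 495.701 g/mol.
2 Al → 1.0000 mol Al2O3 per formula unit; M(Al2O3) = 101.961, so Al2O3 mass = 101.961 g.
101.961/495.701 × 100 = 20.57 wt%.

20.57 wt%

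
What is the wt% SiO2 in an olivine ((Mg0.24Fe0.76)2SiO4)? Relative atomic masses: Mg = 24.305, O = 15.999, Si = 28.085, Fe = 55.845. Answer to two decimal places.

M((Mg0.24Fe0.76)2SiO4) = 188.632 g/mol; M(SiO2) = 60.083 g/mol.
Moles SiO2 per formula unit = 1 Si ÷ 1 = 1.0000.
SiO2 fraction = (1.0000 × 60.083) / 188.632 = 60.083/188.632 = 0.3185.

31.85 wt%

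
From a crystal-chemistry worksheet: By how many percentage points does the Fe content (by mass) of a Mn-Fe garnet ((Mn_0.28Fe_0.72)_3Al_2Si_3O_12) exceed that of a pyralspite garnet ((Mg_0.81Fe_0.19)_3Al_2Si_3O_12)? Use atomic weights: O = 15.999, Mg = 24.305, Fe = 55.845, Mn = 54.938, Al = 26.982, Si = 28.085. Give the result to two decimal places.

16.71 percentage points

First mineral: 120.625 g Fe in 496.980 g formula = 24.27 wt% Fe.
Second mineral: 31.832 g Fe in 421.100 g formula = 7.56 wt% Fe.
24.27% − 7.56% gives a difference of 16.71 percentage points.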